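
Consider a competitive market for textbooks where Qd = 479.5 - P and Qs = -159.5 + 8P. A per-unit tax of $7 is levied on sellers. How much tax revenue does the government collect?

Pre-tax equilibrium: P* = 71, Q* = 408.5.
Tax on sellers shifts supply to Qs = -159.5 + 8(P − 7) = -215.5 + 8P.
479.5 - P = -215.5 + 8P gives buyer price Pb = 695/9; sellers receive Ps = 695/9 − 7 = 632/9.
New quantity: Q = 479.5 − 1(695/9) = 7241/18.
Revenue = 7 × 7241/18 = 50687/18.

Tax revenue = 50687/18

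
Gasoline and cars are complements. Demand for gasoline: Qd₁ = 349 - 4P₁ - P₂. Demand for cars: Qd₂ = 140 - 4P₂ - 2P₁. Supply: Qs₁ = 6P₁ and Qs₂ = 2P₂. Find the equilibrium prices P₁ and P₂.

P₁ = 977/29, P₂ = 351/29

Market 1: 349 - 4P₁ - P₂ = 6P₁ → 10P₁ + P₂ = 349.
Market 2: 6P₂ + 2P₁ = 140.
Eliminating P₂: 6×(1) − 1×(2) gives 58P₁ = 1954, so P₁ = 977/29.
Back-substitute into (2): P₂ = (140 − 2×977/29) / 6 = 351/29.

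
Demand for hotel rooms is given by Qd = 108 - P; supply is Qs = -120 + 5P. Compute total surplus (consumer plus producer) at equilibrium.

Equilibrium: 108 - P = -120 + 5P gives P* = 38, Q* = 70.
Demand choke price: P = 108; supply starts at P = 24.
CS = ½(108 − 38)(70) = 2450; PS = ½(38 − 24)(70) = 490.

Total surplus = 2940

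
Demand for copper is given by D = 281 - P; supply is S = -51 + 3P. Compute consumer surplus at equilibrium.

Consumer surplus = 19602

Equilibrium: 281 - P = -51 + 3P gives P* = 83, Q* = 198.
Demand choke price (D = 0): P = 281.
CS = ½(281 − 83)(198) = 19602.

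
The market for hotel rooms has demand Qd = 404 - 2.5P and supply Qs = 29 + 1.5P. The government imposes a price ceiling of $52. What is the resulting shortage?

Equilibrium price would be P* = 93.75, so the ceiling at 52 binds.
At P = 52: Qd = 404 − 2.5(52) = 274, Qs = 29 + 1.5(52) = 107.
Shortage = 274 − 107 = 167.

Shortage = 167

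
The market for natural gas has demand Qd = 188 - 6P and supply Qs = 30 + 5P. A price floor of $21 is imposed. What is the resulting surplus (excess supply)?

Surplus = 73

Equilibrium price would be P* = 158/11, so the floor at 21 binds.
At P = 21: Qd = 62, Qs = 135.
Surplus = 135 − 62 = 73.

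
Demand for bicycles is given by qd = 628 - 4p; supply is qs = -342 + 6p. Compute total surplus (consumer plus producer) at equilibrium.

Total surplus = 12000

Equilibrium: 628 - 4p = -342 + 6p gives p* = 97, q* = 240.
Demand choke price: p = 157; supply starts at p = 57.
CS = ½(157 − 97)(240) = 7200; PS = ½(97 − 57)(240) = 4800.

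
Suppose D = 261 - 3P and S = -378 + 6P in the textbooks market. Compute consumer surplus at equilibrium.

Consumer surplus = 384

Equilibrium: 261 - 3P = -378 + 6P gives P* = 71, Q* = 48.
Demand choke price (D = 0): P = 87.
CS = ½(87 − 71)(48) = 384.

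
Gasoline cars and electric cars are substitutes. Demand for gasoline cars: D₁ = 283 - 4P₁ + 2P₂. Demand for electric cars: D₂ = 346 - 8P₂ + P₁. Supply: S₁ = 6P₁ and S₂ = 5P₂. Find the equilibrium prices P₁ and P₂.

Market 1: 283 - 4P₁ + 2P₂ = 6P₁ → 10P₁ - 2P₂ = 283.
Market 2: 13P₂ - P₁ = 346.
Eliminating P₂: 13×(1) + 2×(2) gives 128P₁ = 4371, so P₁ = 34.1484375.
Back-substitute into (2): P₂ = (346 + 1×34.1484375) / 13 = 29.2421875.

P₁ = 34.1484375, P₂ = 29.2421875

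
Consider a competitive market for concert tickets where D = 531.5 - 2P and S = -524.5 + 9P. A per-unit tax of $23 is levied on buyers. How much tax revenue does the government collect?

Tax revenue = 152743/22

Pre-tax equilibrium: P* = 96, Q* = 339.5.
Tax on buyers shifts demand to D = 531.5 − 2(P + 23) = 485.5 - 2P.
485.5 - 2P = -524.5 + 9P gives seller price Ps = 1010/11; buyers pay Pb = 1010/11 + 23 = 1263/11.
New quantity: Q = 531.5 − 2(1263/11) = 6641/22.
Revenue = 23 × 6641/22 = 152743/22.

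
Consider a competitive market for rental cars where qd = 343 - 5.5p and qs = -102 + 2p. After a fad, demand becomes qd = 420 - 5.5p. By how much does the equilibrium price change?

Δp = 154/15

Original equilibrium: p* = 178/3, q* = 50/3.
New equilibrium: 420 - 5.5p = -102 + 2p, so 522 = 7.5p and p' = 69.6; q' = 420 − 5.5(69.6) = 37.2.
Change in price: 69.6 − 178/3 = 154/15.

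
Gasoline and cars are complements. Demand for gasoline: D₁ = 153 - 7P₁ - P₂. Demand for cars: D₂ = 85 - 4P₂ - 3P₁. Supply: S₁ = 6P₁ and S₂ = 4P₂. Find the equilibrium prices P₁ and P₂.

P₁ = 1139/101, P₂ = 646/101

Market 1: 153 - 7P₁ - P₂ = 6P₁ → 13P₁ + P₂ = 153.
Market 2: 8P₂ + 3P₁ = 85.
Eliminating P₂: 8×(1) − 1×(2) gives 101P₁ = 1139, so P₁ = 1139/101.
Back-substitute into (2): P₂ = (85 − 3×1139/101) / 8 = 646/101.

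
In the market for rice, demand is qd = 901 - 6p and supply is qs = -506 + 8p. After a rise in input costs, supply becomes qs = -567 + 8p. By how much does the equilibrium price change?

Original equilibrium: p* = 100.5, q* = 298.
New equilibrium: 901 - 6p = -567 + 8p, so 1468 = 14p and p' = 734/7; q' = 901 − 6(734/7) = 1903/7.
Change in price: 734/7 − 100.5 = 61/14.

Δp = 61/14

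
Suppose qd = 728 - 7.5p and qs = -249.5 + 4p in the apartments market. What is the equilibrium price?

p* = 85

Set qd = qs: 728 - 7.5p = -249.5 + 4p.
977.5 = 11.5p, so p* = 85.
q* = 728 − 7.5(85) = 90.5.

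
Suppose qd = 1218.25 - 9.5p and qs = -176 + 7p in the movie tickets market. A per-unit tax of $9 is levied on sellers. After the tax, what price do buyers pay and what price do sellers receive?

Pre-tax equilibrium: p* = 84.5, q* = 415.5.
Tax on sellers shifts supply to qs = -176 + 7(p − 9) = -239 + 7p.
1218.25 - 9.5p = -239 + 7p gives buyer price pb = 1943/22; sellers receive ps = 1943/22 − 9 = 1745/22.
New quantity: q = 1218.25 − 9.5(1943/22) = 8343/22.

Buyers pay 1943/22, sellers receive 1745/22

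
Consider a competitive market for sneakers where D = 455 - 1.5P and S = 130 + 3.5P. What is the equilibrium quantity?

Set D = S: 455 - 1.5P = 130 + 3.5P.
325 = 5P, so P* = 65.
Q* = 455 − 1.5(65) = 357.5.

Q* = 357.5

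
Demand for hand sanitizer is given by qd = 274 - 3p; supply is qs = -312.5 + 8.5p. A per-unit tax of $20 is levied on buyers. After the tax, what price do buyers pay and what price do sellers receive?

Pre-tax equilibrium: p* = 51, q* = 121.
Tax on buyers shifts demand to qd = 274 − 3(p + 20) = 214 - 3p.
214 - 3p = -312.5 + 8.5p gives seller price ps = 1053/23; buyers pay pb = 1053/23 + 20 = 1513/23.
New quantity: q = 274 − 3(1513/23) = 1763/23.

Buyers pay 1513/23, sellers receive 1053/23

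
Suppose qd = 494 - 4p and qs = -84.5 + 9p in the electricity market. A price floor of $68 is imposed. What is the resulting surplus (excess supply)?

Equilibrium price would be p* = 44.5, so the floor at 68 binds.
At p = 68: qd = 222, qs = 527.5.
Surplus = 527.5 − 222 = 305.5.

Surplus = 305.5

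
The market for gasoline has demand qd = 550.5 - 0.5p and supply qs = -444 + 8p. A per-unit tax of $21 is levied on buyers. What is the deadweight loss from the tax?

Deadweight loss = 1764/17

Pre-tax equilibrium: p* = 117, q* = 492.
Tax on buyers shifts demand to qd = 550.5 − 0.5(p + 21) = 540 - 0.5p.
540 - 0.5p = -444 + 8p gives seller price ps = 1968/17; buyers pay pb = 1968/17 + 21 = 2325/17.
New quantity: q = 550.5 − 0.5(2325/17) = 8196/17.
DWL = ½ × 21 × (492 − 8196/17) = 1764/17.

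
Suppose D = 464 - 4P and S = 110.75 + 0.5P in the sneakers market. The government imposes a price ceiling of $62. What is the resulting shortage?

Shortage = 74.25

Equilibrium price would be P* = 78.5, so the ceiling at 62 binds.
At P = 62: D = 464 − 4(62) = 216, S = 110.75 + 0.5(62) = 141.75.
Shortage = 216 − 141.75 = 74.25.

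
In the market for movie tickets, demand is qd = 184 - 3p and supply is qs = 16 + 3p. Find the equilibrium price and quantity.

p* = 28, q* = 100

Set qd = qs: 184 - 3p = 16 + 3p.
168 = 6p, so p* = 28.
q* = 184 − 3(28) = 100.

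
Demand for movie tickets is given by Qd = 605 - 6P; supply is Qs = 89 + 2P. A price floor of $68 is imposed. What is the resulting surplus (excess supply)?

Equilibrium price would be P* = 64.5, so the floor at 68 binds.
At P = 68: Qd = 197, Qs = 225.
Surplus = 225 − 197 = 28.

Surplus = 28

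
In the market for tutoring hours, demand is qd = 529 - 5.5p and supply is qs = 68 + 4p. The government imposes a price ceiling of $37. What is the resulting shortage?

Shortage = 109.5

Equilibrium price would be p* = 922/19, so the ceiling at 37 binds.
At p = 37: qd = 529 − 5.5(37) = 325.5, qs = 68 + 4(37) = 216.
Shortage = 325.5 − 216 = 109.5.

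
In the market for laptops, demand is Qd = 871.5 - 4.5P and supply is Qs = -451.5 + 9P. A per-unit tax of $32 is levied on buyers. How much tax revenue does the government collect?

Tax revenue = 10704

Pre-tax equilibrium: P* = 98, Q* = 430.5.
Tax on buyers shifts demand to Qd = 871.5 − 4.5(P + 32) = 727.5 - 4.5P.
727.5 - 4.5P = -451.5 + 9P gives seller price Ps = 262/3; buyers pay Pb = 262/3 + 32 = 358/3.
New quantity: Q = 871.5 − 4.5(358/3) = 334.5.
Revenue = 32 × 334.5 = 10704.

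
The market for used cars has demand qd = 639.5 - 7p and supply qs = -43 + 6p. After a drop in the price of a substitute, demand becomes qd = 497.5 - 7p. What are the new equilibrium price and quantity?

p' = 1081/26, q' = 2684/13

Original equilibrium: p* = 52.5, q* = 272.
New equilibrium: 497.5 - 7p = -43 + 6p, so 540.5 = 13p and p' = 1081/26; q' = 497.5 − 7(1081/26) = 2684/13.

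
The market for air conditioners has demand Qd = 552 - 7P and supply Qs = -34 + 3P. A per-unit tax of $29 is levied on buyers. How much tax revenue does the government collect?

Tax revenue = 2346.1

Pre-tax equilibrium: P* = 58.6, Q* = 141.8.
Tax on buyers shifts demand to Qd = 552 − 7(P + 29) = 349 - 7P.
349 - 7P = -34 + 3P gives seller price Ps = 38.3; buyers pay Pb = 38.3 + 29 = 67.3.
New quantity: Q = 552 − 7(67.3) = 80.9.
Revenue = 29 × 80.9 = 2346.1.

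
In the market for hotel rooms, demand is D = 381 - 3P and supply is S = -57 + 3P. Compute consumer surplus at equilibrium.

Equilibrium: 381 - 3P = -57 + 3P gives P* = 73, Q* = 162.
Demand choke price (D = 0): P = 127.
CS = ½(127 − 73)(162) = 4374.

Consumer surplus = 4374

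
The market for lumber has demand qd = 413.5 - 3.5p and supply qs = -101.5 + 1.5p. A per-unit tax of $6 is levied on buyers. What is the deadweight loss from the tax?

Pre-tax equilibrium: p* = 103, q* = 53.
Tax on buyers shifts demand to qd = 413.5 − 3.5(p + 6) = 392.5 - 3.5p.
392.5 - 3.5p = -101.5 + 1.5p gives seller price ps = 98.8; buyers pay pb = 98.8 + 6 = 104.8.
New quantity: q = 413.5 − 3.5(104.8) = 46.7.
DWL = ½ × 6 × (53 − 46.7) = 18.9.

Deadweight loss = 18.9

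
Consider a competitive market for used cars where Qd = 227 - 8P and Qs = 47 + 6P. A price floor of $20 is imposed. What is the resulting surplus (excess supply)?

Equilibrium price would be P* = 90/7, so the floor at 20 binds.
At P = 20: Qd = 67, Qs = 167.
Surplus = 167 − 67 = 100.

Surplus = 100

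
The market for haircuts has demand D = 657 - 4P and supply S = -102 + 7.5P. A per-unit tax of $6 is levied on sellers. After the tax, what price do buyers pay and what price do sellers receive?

Buyers pay 1608/23, sellers receive 1470/23

Pre-tax equilibrium: P* = 66, Q* = 393.
Tax on sellers shifts supply to S = -102 + 7.5(P − 6) = -147 + 7.5P.
657 - 4P = -147 + 7.5P gives buyer price Pb = 1608/23; sellers receive Ps = 1608/23 − 6 = 1470/23.
New quantity: Q = 657 − 4(1608/23) = 8679/23.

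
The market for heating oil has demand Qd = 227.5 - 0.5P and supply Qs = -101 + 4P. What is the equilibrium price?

P* = 73

Set Qd = Qs: 227.5 - 0.5P = -101 + 4P.
328.5 = 4.5P, so P* = 73.
Q* = 227.5 − 0.5(73) = 191.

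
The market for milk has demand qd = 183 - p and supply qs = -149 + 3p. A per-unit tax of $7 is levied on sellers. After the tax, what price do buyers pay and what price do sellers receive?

Pre-tax equilibrium: p* = 83, q* = 100.
Tax on sellers shifts supply to qs = -149 + 3(p − 7) = -170 + 3p.
183 - p = -170 + 3p gives buyer price pb = 88.25; sellers receive ps = 88.25 − 7 = 81.25.
New quantity: q = 183 − 1(88.25) = 94.75.

Buyers pay $88.25, sellers receive $81.25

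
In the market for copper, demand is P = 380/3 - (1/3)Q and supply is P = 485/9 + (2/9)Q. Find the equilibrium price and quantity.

Set the two price expressions equal: 380/3 - (1/3)Q = 485/9 + (2/9)Q.
655/9 = (5/9)Q, so Q* = 131.
P* = 380/3 − (1/3)(131) = 83.

P* = 83, Q* = 131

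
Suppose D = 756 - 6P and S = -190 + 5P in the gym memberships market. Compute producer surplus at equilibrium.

Equilibrium: 756 - 6P = -190 + 5P gives P* = 86, Q* = 240.
Supply starts at P = 38 (where S = 0).
PS = ½(86 − 38)(240) = 5760.

Producer surplus = 5760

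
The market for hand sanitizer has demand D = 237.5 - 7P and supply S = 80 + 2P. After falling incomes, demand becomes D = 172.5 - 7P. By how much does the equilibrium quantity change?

ΔQ = -130/9

Original equilibrium: P* = 17.5, Q* = 115.
New equilibrium: 172.5 - 7P = 80 + 2P, so 92.5 = 9P and P' = 185/18; Q' = 172.5 − 7(185/18) = 905/9.
Change in quantity: 905/9 − 115 = -130/9.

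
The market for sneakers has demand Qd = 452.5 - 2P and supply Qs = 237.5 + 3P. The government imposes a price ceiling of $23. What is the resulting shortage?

Equilibrium price would be P* = 43, so the ceiling at 23 binds.
At P = 23: Qd = 452.5 − 2(23) = 406.5, Qs = 237.5 + 3(23) = 306.5.
Shortage = 406.5 − 306.5 = 100.

Shortage = 100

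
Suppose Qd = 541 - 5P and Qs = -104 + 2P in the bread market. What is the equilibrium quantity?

Set Qd = Qs: 541 - 5P = -104 + 2P.
645 = 7P, so P* = 645/7.
Q* = 541 − 5(645/7) = 562/7.

Q* = 562/7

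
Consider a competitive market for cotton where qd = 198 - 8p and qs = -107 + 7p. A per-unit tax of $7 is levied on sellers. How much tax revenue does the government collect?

Pre-tax equilibrium: p* = 61/3, q* = 106/3.
Tax on sellers shifts supply to qs = -107 + 7(p − 7) = -156 + 7p.
198 - 8p = -156 + 7p gives buyer price pb = 23.6; sellers receive ps = 23.6 − 7 = 16.6.
New quantity: q = 198 − 8(23.6) = 9.2.
Revenue = 7 × 9.2 = 64.4.

Tax revenue = 64.4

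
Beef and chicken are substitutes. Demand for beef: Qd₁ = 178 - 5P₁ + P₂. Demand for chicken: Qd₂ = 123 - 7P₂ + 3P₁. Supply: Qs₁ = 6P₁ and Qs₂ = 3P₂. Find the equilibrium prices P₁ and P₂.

Market 1: 178 - 5P₁ + P₂ = 6P₁ → 11P₁ - P₂ = 178.
Market 2: 10P₂ - 3P₁ = 123.
Eliminating P₂: 10×(1) + 1×(2) gives 107P₁ = 1903, so P₁ = 1903/107.
Back-substitute into (2): P₂ = (123 + 3×1903/107) / 10 = 1887/107.

P₁ = 1903/107, P₂ = 1887/107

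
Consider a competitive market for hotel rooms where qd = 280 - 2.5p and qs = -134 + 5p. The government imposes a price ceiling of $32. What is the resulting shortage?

Equilibrium price would be p* = 55.2, so the ceiling at 32 binds.
At p = 32: qd = 280 − 2.5(32) = 200, qs = -134 + 5(32) = 26.
Shortage = 200 − 26 = 174.

Shortage = 174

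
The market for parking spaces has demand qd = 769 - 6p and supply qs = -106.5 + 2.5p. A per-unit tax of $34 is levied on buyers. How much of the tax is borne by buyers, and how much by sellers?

Buyers bear $10, sellers bear $24

Pre-tax equilibrium: p* = 103, q* = 151.
Tax on buyers shifts demand to qd = 769 − 6(p + 34) = 565 - 6p.
565 - 6p = -106.5 + 2.5p gives seller price ps = 79; buyers pay pb = 79 + 34 = 113.
New quantity: q = 769 − 6(113) = 91.
Buyer burden = 113 − 103 = 10; seller burden = 103 − 79 = 24.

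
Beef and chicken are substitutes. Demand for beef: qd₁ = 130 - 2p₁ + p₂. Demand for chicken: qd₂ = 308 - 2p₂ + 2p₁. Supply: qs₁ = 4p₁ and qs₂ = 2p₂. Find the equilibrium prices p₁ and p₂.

p₁ = 414/11, p₂ = 1054/11

Market 1: 130 - 2p₁ + p₂ = 4p₁ → 6p₁ - p₂ = 130.
Market 2: 4p₂ - 2p₁ = 308.
Eliminating p₂: 4×(1) + 1×(2) gives 22p₁ = 828, so p₁ = 414/11.
Back-substitute into (2): p₂ = (308 + 2×414/11) / 4 = 1054/11.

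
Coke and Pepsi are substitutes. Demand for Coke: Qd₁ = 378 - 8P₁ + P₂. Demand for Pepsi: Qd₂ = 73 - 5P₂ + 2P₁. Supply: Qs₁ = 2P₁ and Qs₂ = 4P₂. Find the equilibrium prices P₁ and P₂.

Market 1: 378 - 8P₁ + P₂ = 2P₁ → 10P₁ - P₂ = 378.
Market 2: 9P₂ - 2P₁ = 73.
Eliminating P₂: 9×(1) + 1×(2) gives 88P₁ = 3475, so P₁ = 3475/88.
Back-substitute into (2): P₂ = (73 + 2×3475/88) / 9 = 743/44.

P₁ = 3475/88, P₂ = 743/44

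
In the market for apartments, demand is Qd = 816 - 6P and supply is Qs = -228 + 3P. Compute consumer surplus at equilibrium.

Consumer surplus = 1200

Equilibrium: 816 - 6P = -228 + 3P gives P* = 116, Q* = 120.
Demand choke price (Qd = 0): P = 136.
CS = ½(136 − 116)(120) = 1200.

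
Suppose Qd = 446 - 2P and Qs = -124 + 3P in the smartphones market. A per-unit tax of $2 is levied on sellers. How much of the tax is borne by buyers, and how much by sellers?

Pre-tax equilibrium: P* = 114, Q* = 218.
Tax on sellers shifts supply to Qs = -124 + 3(P − 2) = -130 + 3P.
446 - 2P = -130 + 3P gives buyer price Pb = 115.2; sellers receive Ps = 115.2 − 2 = 113.2.
New quantity: Q = 446 − 2(115.2) = 215.6.
Buyer burden = 115.2 − 114 = 1.2; seller burden = 114 − 113.2 = 0.8.

Buyers bear $1.2, sellers bear $0.8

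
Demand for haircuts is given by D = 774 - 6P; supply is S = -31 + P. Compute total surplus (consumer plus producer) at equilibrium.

Equilibrium: 774 - 6P = -31 + P gives P* = 115, Q* = 84.
Demand choke price: P = 129; supply starts at P = 31.
CS = ½(129 − 115)(84) = 588; PS = ½(115 − 31)(84) = 3528.

Total surplus = 4116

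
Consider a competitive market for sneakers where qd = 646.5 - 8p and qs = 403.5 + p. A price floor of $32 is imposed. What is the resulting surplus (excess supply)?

Surplus = 45

Equilibrium price would be p* = 27, so the floor at 32 binds.
At p = 32: qd = 390.5, qs = 435.5.
Surplus = 435.5 − 390.5 = 45.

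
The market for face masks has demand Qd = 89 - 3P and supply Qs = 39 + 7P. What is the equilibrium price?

Set Qd = Qs: 89 - 3P = 39 + 7P.
50 = 10P, so P* = 5.
Q* = 89 − 3(5) = 74.

P* = 5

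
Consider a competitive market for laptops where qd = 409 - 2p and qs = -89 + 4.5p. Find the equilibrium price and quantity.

p* = 996/13, q* = 3325/13

Set qd = qs: 409 - 2p = -89 + 4.5p.
498 = 6.5p, so p* = 996/13.
q* = 409 − 2(996/13) = 3325/13.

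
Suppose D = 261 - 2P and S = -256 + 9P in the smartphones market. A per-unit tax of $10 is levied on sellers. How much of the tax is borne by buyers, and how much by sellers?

Buyers bear 90/11, sellers bear 20/11

Pre-tax equilibrium: P* = 47, Q* = 167.
Tax on sellers shifts supply to S = -256 + 9(P − 10) = -346 + 9P.
261 - 2P = -346 + 9P gives buyer price Pb = 607/11; sellers receive Ps = 607/11 − 10 = 497/11.
New quantity: Q = 261 − 2(607/11) = 1657/11.
Buyer burden = 607/11 − 47 = 90/11; seller burden = 47 − 497/11 = 20/11.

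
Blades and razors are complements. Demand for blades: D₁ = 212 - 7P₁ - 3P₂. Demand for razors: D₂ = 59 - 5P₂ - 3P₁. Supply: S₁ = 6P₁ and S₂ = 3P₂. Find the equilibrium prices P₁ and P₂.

P₁ = 1519/95, P₂ = 131/95

Market 1: 212 - 7P₁ - 3P₂ = 6P₁ → 13P₁ + 3P₂ = 212.
Market 2: 8P₂ + 3P₁ = 59.
Eliminating P₂: 8×(1) − 3×(2) gives 95P₁ = 1519, so P₁ = 1519/95.
Back-substitute into (2): P₂ = (59 − 3×1519/95) / 8 = 131/95.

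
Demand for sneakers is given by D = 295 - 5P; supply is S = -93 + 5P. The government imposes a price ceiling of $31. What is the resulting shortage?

Shortage = 78

Equilibrium price would be P* = 38.8, so the ceiling at 31 binds.
At P = 31: D = 295 − 5(31) = 140, S = -93 + 5(31) = 62.
Shortage = 140 − 62 = 78.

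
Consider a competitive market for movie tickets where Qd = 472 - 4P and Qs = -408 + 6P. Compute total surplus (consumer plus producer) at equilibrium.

Total surplus = 3000

Equilibrium: 472 - 4P = -408 + 6P gives P* = 88, Q* = 120.
Demand choke price: P = 118; supply starts at P = 68.
CS = ½(118 − 88)(120) = 1800; PS = ½(88 − 68)(120) = 1200.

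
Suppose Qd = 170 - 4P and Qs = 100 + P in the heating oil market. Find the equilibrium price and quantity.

Set Qd = Qs: 170 - 4P = 100 + P.
70 = 5P, so P* = 14.
Q* = 170 − 4(14) = 114.

P* = 14, Q* = 114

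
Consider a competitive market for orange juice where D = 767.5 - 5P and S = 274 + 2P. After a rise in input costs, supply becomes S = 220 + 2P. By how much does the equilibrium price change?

ΔP = 54/7

Original equilibrium: P* = 70.5, Q* = 415.
New equilibrium: 767.5 - 5P = 220 + 2P, so 547.5 = 7P and P' = 1095/14; Q' = 767.5 − 5(1095/14) = 2635/7.
Change in price: 1095/14 − 70.5 = 54/7.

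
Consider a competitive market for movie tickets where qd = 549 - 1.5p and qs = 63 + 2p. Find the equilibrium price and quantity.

p* = 972/7, q* = 2385/7

Set qd = qs: 549 - 1.5p = 63 + 2p.
486 = 3.5p, so p* = 972/7.
q* = 549 − 1.5(972/7) = 2385/7.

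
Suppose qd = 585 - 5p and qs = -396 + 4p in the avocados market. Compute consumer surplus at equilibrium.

Consumer surplus = 160

Equilibrium: 585 - 5p = -396 + 4p gives p* = 109, q* = 40.
Demand choke price (qd = 0): p = 117.
CS = ½(117 − 109)(40) = 160.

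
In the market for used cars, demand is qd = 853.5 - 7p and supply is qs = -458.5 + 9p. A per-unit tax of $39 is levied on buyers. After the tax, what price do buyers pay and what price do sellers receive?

Buyers pay $103.9375, sellers receive $64.9375

Pre-tax equilibrium: p* = 82, q* = 279.5.
Tax on buyers shifts demand to qd = 853.5 − 7(p + 39) = 580.5 - 7p.
580.5 - 7p = -458.5 + 9p gives seller price ps = 64.9375; buyers pay pb = 64.9375 + 39 = 103.9375.
New quantity: q = 853.5 − 7(103.9375) = 125.9375.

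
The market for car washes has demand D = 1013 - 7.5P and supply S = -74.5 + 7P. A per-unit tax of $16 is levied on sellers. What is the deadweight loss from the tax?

Pre-tax equilibrium: P* = 75, Q* = 450.5.
Tax on sellers shifts supply to S = -74.5 + 7(P − 16) = -186.5 + 7P.
1013 - 7.5P = -186.5 + 7P gives buyer price Pb = 2399/29; sellers receive Ps = 2399/29 − 16 = 1935/29.
New quantity: Q = 1013 − 7.5(2399/29) = 22769/58.
DWL = ½ × 16 × (450.5 − 22769/58) = 13440/29.

Deadweight loss = 13440/29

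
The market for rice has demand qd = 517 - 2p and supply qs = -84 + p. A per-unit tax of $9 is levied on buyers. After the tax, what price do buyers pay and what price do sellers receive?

Pre-tax equilibrium: p* = 601/3, q* = 349/3.
Tax on buyers shifts demand to qd = 517 − 2(p + 9) = 499 - 2p.
499 - 2p = -84 + p gives seller price ps = 583/3; buyers pay pb = 583/3 + 9 = 610/3.
New quantity: q = 517 − 2(610/3) = 331/3.

Buyers pay 610/3, sellers receive 583/3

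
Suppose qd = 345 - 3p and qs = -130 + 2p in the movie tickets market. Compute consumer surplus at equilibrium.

Consumer surplus = 600

Equilibrium: 345 - 3p = -130 + 2p gives p* = 95, q* = 60.
Demand choke price (qd = 0): p = 115.
CS = ½(115 − 95)(60) = 600.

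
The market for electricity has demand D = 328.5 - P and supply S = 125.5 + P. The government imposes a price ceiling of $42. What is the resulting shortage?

Shortage = 119

Equilibrium price would be P* = 101.5, so the ceiling at 42 binds.
At P = 42: D = 328.5 − 1(42) = 286.5, S = 125.5 + 1(42) = 167.5.
Shortage = 286.5 − 167.5 = 119.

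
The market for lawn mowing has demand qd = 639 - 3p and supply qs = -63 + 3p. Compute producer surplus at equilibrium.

Producer surplus = 13824

Equilibrium: 639 - 3p = -63 + 3p gives p* = 117, q* = 288.
Supply starts at p = 21 (where qs = 0).
PS = ½(117 − 21)(288) = 13824.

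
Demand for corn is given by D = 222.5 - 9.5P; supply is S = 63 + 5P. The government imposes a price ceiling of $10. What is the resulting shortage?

Equilibrium price would be P* = 11, so the ceiling at 10 binds.
At P = 10: D = 222.5 − 9.5(10) = 127.5, S = 63 + 5(10) = 113.
Shortage = 127.5 − 113 = 14.5.

Shortage = 14.5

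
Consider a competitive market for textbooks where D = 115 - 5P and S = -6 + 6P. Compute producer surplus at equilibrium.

Equilibrium: 115 - 5P = -6 + 6P gives P* = 11, Q* = 60.
Supply starts at P = 1 (where S = 0).
PS = ½(11 − 1)(60) = 300.

Producer surplus = 300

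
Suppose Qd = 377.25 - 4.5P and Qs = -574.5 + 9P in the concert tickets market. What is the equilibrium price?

P* = 70.5

Set Qd = Qs: 377.25 - 4.5P = -574.5 + 9P.
951.75 = 13.5P, so P* = 70.5.
Q* = 377.25 − 4.5(70.5) = 60.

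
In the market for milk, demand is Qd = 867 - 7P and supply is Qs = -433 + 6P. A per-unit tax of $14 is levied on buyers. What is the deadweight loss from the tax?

Deadweight loss = 4116/13

Pre-tax equilibrium: P* = 100, Q* = 167.
Tax on buyers shifts demand to Qd = 867 − 7(P + 14) = 769 - 7P.
769 - 7P = -433 + 6P gives seller price Ps = 1202/13; buyers pay Pb = 1202/13 + 14 = 1384/13.
New quantity: Q = 867 − 7(1384/13) = 1583/13.
DWL = ½ × 14 × (167 − 1583/13) = 4116/13.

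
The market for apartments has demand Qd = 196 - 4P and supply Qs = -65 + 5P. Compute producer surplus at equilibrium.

Equilibrium: 196 - 4P = -65 + 5P gives P* = 29, Q* = 80.
Supply starts at P = 13 (where Qs = 0).
PS = ½(29 − 13)(80) = 640.

Producer surplus = 640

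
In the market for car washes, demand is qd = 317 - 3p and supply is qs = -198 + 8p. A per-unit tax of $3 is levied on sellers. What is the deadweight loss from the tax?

Pre-tax equilibrium: p* = 515/11, q* = 1942/11.
Tax on sellers shifts supply to qs = -198 + 8(p − 3) = -222 + 8p.
317 - 3p = -222 + 8p gives buyer price pb = 49; sellers receive ps = 49 − 3 = 46.
New quantity: q = 317 − 3(49) = 170.
DWL = ½ × 3 × (1942/11 − 170) = 108/11.

Deadweight loss = 108/11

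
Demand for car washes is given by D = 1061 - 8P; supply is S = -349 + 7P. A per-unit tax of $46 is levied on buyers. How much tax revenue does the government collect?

Pre-tax equilibrium: P* = 94, Q* = 309.
Tax on buyers shifts demand to D = 1061 − 8(P + 46) = 693 - 8P.
693 - 8P = -349 + 7P gives seller price Ps = 1042/15; buyers pay Pb = 1042/15 + 46 = 1732/15.
New quantity: Q = 1061 − 8(1732/15) = 2059/15.
Revenue = 46 × 2059/15 = 94714/15.

Tax revenue = 94714/15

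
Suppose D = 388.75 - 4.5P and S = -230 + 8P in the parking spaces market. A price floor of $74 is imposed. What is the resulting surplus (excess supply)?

Equilibrium price would be P* = 49.5, so the floor at 74 binds.
At P = 74: D = 55.75, S = 362.
Surplus = 362 − 55.75 = 306.25.

Surplus = 306.25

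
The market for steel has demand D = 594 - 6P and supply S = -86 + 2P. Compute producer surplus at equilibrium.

Producer surplus = 1764

Equilibrium: 594 - 6P = -86 + 2P gives P* = 85, Q* = 84.
Supply starts at P = 43 (where S = 0).
PS = ½(85 − 43)(84) = 1764.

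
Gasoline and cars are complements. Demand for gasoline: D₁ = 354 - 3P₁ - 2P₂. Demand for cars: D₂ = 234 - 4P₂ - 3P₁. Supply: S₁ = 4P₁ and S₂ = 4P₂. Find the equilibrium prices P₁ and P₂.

Market 1: 354 - 3P₁ - 2P₂ = 4P₁ → 7P₁ + 2P₂ = 354.
Market 2: 8P₂ + 3P₁ = 234.
Eliminating P₂: 8×(1) − 2×(2) gives 50P₁ = 2364, so P₁ = 47.28.
Back-substitute into (2): P₂ = (234 − 3×47.28) / 8 = 11.52.

P₁ = 47.28, P₂ = 11.52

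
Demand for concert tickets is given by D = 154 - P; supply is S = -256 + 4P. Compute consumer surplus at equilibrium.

Consumer surplus = 2592

Equilibrium: 154 - P = -256 + 4P gives P* = 82, Q* = 72.
Demand choke price (D = 0): P = 154.
CS = ½(154 − 82)(72) = 2592.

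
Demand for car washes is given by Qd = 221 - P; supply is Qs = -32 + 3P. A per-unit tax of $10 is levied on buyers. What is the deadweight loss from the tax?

Pre-tax equilibrium: P* = 63.25, Q* = 157.75.
Tax on buyers shifts demand to Qd = 221 − 1(P + 10) = 211 - P.
211 - P = -32 + 3P gives seller price Ps = 60.75; buyers pay Pb = 60.75 + 10 = 70.75.
New quantity: Q = 221 − 1(70.75) = 150.25.
DWL = ½ × 10 × (157.75 − 150.25) = 37.5.

Deadweight loss = 37.5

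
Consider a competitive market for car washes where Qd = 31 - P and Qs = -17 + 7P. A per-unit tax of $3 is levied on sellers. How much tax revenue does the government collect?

Pre-tax equilibrium: P* = 6, Q* = 25.
Tax on sellers shifts supply to Qs = -17 + 7(P − 3) = -38 + 7P.
31 - P = -38 + 7P gives buyer price Pb = 8.625; sellers receive Ps = 8.625 − 3 = 5.625.
New quantity: Q = 31 − 1(8.625) = 22.375.
Revenue = 3 × 22.375 = 67.125.

Tax revenue = 67.125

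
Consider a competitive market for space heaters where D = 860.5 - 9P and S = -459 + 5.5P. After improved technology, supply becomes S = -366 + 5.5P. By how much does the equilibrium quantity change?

ΔQ = 1674/29

Original equilibrium: P* = 91, Q* = 41.5.
New equilibrium: 860.5 - 9P = -366 + 5.5P, so 1226.5 = 14.5P and P' = 2453/29; Q' = 860.5 − 9(2453/29) = 5755/58.
Change in quantity: 5755/58 − 41.5 = 1674/29.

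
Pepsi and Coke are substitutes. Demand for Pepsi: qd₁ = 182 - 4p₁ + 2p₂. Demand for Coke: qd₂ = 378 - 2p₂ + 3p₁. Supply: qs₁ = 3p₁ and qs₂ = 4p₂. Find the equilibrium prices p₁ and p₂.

Market 1: 182 - 4p₁ + 2p₂ = 3p₁ → 7p₁ - 2p₂ = 182.
Market 2: 6p₂ - 3p₁ = 378.
Eliminating p₂: 6×(1) + 2×(2) gives 36p₁ = 1848, so p₁ = 154/3.
Back-substitute into (2): p₂ = (378 + 3×154/3) / 6 = 266/3.

p₁ = 154/3, p₂ = 266/3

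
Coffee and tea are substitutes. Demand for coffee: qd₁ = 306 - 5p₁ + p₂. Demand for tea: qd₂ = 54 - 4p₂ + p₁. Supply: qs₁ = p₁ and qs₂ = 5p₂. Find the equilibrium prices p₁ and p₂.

p₁ = 2808/53, p₂ = 630/53

Market 1: 306 - 5p₁ + p₂ = p₁ → 6p₁ - p₂ = 306.
Market 2: 9p₂ - p₁ = 54.
Eliminating p₂: 9×(1) + 1×(2) gives 53p₁ = 2808, so p₁ = 2808/53.
Back-substitute into (2): p₂ = (54 + 1×2808/53) / 9 = 630/53.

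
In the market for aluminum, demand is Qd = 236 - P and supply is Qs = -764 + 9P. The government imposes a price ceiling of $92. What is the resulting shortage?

Equilibrium price would be P* = 100, so the ceiling at 92 binds.
At P = 92: Qd = 236 − 1(92) = 144, Qs = -764 + 9(92) = 64.
Shortage = 144 − 64 = 80.

Shortage = 80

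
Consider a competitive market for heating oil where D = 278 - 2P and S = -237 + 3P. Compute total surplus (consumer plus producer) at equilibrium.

Total surplus = 2160

Equilibrium: 278 - 2P = -237 + 3P gives P* = 103, Q* = 72.
Demand choke price: P = 139; supply starts at P = 79.
CS = ½(139 − 103)(72) = 1296; PS = ½(103 − 79)(72) = 864.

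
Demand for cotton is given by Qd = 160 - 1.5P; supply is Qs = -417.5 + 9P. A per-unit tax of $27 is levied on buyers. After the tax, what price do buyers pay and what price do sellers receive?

Pre-tax equilibrium: P* = 55, Q* = 77.5.
Tax on buyers shifts demand to Qd = 160 − 1.5(P + 27) = 119.5 - 1.5P.
119.5 - 1.5P = -417.5 + 9P gives seller price Ps = 358/7; buyers pay Pb = 358/7 + 27 = 547/7.
New quantity: Q = 160 − 1.5(547/7) = 599/14.

Buyers pay 547/7, sellers receive 358/7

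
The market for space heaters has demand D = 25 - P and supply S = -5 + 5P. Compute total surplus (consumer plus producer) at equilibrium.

Total surplus = 240

Equilibrium: 25 - P = -5 + 5P gives P* = 5, Q* = 20.
Demand choke price: P = 25; supply starts at P = 1.
CS = ½(25 − 5)(20) = 200; PS = ½(5 − 1)(20) = 40.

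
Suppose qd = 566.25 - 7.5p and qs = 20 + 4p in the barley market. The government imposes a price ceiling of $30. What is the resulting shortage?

Equilibrium price would be p* = 47.5, so the ceiling at 30 binds.
At p = 30: qd = 566.25 − 7.5(30) = 341.25, qs = 20 + 4(30) = 140.
Shortage = 341.25 − 140 = 201.25.

Shortage = 201.25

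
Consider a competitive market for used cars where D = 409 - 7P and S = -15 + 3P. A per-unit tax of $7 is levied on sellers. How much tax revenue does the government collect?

Tax revenue = 682.5

Pre-tax equilibrium: P* = 42.4, Q* = 112.2.
Tax on sellers shifts supply to S = -15 + 3(P − 7) = -36 + 3P.
409 - 7P = -36 + 3P gives buyer price Pb = 44.5; sellers receive Ps = 44.5 − 7 = 37.5.
New quantity: Q = 409 − 7(44.5) = 97.5.
Revenue = 7 × 97.5 = 682.5.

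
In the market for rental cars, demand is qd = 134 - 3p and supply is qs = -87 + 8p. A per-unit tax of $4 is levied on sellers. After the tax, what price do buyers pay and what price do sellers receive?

Pre-tax equilibrium: p* = 221/11, q* = 811/11.
Tax on sellers shifts supply to qs = -87 + 8(p − 4) = -119 + 8p.
134 - 3p = -119 + 8p gives buyer price pb = 23; sellers receive ps = 23 − 4 = 19.
New quantity: q = 134 − 3(23) = 65.

Buyers pay $23, sellers receive $19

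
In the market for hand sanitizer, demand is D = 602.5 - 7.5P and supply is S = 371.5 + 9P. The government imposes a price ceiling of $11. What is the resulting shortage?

Equilibrium price would be P* = 14, so the ceiling at 11 binds.
At P = 11: D = 602.5 − 7.5(11) = 520, S = 371.5 + 9(11) = 470.5.
Shortage = 520 − 470.5 = 49.5.

Shortage = 49.5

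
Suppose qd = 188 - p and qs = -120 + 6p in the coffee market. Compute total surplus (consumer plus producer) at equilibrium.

Equilibrium: 188 - p = -120 + 6p gives p* = 44, q* = 144.
Demand choke price: p = 188; supply starts at p = 20.
CS = ½(188 − 44)(144) = 10368; PS = ½(44 − 20)(144) = 1728.

Total surplus = 12096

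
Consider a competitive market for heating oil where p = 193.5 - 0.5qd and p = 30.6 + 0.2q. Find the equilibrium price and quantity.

p* = 540/7, q* = 1629/7

Set the two price expressions equal: 193.5 - 0.5q = 30.6 + 0.2q.
162.9 = 0.7q, so q* = 1629/7.
p* = 193.5 − (0.5)(1629/7) = 540/7.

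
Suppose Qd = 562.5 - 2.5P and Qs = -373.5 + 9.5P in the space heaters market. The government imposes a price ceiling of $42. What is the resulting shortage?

Shortage = 432

Equilibrium price would be P* = 78, so the ceiling at 42 binds.
At P = 42: Qd = 562.5 − 2.5(42) = 457.5, Qs = -373.5 + 9.5(42) = 25.5.
Shortage = 457.5 − 25.5 = 432.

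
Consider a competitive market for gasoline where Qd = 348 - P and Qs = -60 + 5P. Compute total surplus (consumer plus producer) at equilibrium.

Equilibrium: 348 - P = -60 + 5P gives P* = 68, Q* = 280.
Demand choke price: P = 348; supply starts at P = 12.
CS = ½(348 − 68)(280) = 39200; PS = ½(68 − 12)(280) = 7840.

Total surplus = 47040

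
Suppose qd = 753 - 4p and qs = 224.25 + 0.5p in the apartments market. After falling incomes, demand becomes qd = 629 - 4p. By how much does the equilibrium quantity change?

Original equilibrium: p* = 117.5, q* = 283.
New equilibrium: 629 - 4p = 224.25 + 0.5p, so 404.75 = 4.5p and p' = 1619/18; q' = 629 − 4(1619/18) = 2423/9.
Change in quantity: 2423/9 − 283 = -124/9.

Δq = -124/9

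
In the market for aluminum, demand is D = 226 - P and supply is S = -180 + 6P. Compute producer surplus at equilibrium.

Producer surplus = 2352

Equilibrium: 226 - P = -180 + 6P gives P* = 58, Q* = 168.
Supply starts at P = 30 (where S = 0).
PS = ½(58 − 30)(168) = 2352.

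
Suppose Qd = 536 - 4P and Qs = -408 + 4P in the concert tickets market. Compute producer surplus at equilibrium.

Equilibrium: 536 - 4P = -408 + 4P gives P* = 118, Q* = 64.
Supply starts at P = 102 (where Qs = 0).
PS = ½(118 − 102)(64) = 512.

Producer surplus = 512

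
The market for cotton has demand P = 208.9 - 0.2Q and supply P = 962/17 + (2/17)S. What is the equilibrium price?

P* = 113

Set the two price expressions equal: 208.9 - 0.2Q = 962/17 + (2/17)Q.
25893/170 = (27/85)Q, so Q* = 479.5.
P* = 208.9 − (0.2)(479.5) = 113.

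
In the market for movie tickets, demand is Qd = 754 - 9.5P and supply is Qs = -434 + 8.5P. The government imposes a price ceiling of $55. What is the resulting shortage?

Equilibrium price would be P* = 66, so the ceiling at 55 binds.
At P = 55: Qd = 754 − 9.5(55) = 231.5, Qs = -434 + 8.5(55) = 33.5.
Shortage = 231.5 − 33.5 = 198.

Shortage = 198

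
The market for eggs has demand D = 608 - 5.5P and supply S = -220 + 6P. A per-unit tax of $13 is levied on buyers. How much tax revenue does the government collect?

Pre-tax equilibrium: P* = 72, Q* = 212.
Tax on buyers shifts demand to D = 608 − 5.5(P + 13) = 536.5 - 5.5P.
536.5 - 5.5P = -220 + 6P gives seller price Ps = 1513/23; buyers pay Pb = 1513/23 + 13 = 1812/23.
New quantity: Q = 608 − 5.5(1812/23) = 4018/23.
Revenue = 13 × 4018/23 = 52234/23.

Tax revenue = 52234/23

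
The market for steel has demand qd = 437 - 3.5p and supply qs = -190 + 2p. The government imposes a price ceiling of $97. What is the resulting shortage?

Shortage = 93.5

Equilibrium price would be p* = 114, so the ceiling at 97 binds.
At p = 97: qd = 437 − 3.5(97) = 97.5, qs = -190 + 2(97) = 4.
Shortage = 97.5 − 4 = 93.5.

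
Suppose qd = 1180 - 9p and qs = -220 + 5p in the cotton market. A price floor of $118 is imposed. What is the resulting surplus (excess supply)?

Surplus = 252

Equilibrium price would be p* = 100, so the floor at 118 binds.
At p = 118: qd = 118, qs = 370.
Surplus = 370 − 118 = 252.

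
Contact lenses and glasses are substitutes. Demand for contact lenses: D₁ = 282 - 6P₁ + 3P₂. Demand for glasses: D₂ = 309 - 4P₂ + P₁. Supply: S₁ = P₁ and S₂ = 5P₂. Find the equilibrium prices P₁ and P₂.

Market 1: 282 - 6P₁ + 3P₂ = P₁ → 7P₁ - 3P₂ = 282.
Market 2: 9P₂ - P₁ = 309.
Eliminating P₂: 9×(1) + 3×(2) gives 60P₁ = 3465, so P₁ = 57.75.
Back-substitute into (2): P₂ = (309 + 1×57.75) / 9 = 40.75.

P₁ = 57.75, P₂ = 40.75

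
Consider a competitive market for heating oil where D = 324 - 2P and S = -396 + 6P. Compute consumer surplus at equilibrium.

Equilibrium: 324 - 2P = -396 + 6P gives P* = 90, Q* = 144.
Demand choke price (D = 0): P = 162.
CS = ½(162 − 90)(144) = 5184.

Consumer surplus = 5184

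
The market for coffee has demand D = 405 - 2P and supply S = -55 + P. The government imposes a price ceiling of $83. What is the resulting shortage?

Shortage = 211

Equilibrium price would be P* = 460/3, so the ceiling at 83 binds.
At P = 83: D = 405 − 2(83) = 239, S = -55 + 1(83) = 28.
Shortage = 239 − 28 = 211.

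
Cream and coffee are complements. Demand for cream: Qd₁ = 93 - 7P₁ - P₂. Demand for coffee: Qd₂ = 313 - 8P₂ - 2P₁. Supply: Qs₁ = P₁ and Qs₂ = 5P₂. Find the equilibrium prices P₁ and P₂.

Market 1: 93 - 7P₁ - P₂ = P₁ → 8P₁ + P₂ = 93.
Market 2: 13P₂ + 2P₁ = 313.
Eliminating P₂: 13×(1) − 1×(2) gives 102P₁ = 896, so P₁ = 448/51.
Back-substitute into (2): P₂ = (313 − 2×448/51) / 13 = 1159/51.

P₁ = 448/51, P₂ = 1159/51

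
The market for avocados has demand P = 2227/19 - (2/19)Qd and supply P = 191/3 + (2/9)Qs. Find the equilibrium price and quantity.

Set the two price expressions equal: 2227/19 - (2/19)Q = 191/3 + (2/9)Q.
3052/57 = (56/171)Q, so Q* = 163.5.
P* = 2227/19 − (2/19)(163.5) = 100.

P* = 100, Q* = 163.5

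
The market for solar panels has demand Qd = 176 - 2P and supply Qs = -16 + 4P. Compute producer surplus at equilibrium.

Equilibrium: 176 - 2P = -16 + 4P gives P* = 32, Q* = 112.
Supply starts at P = 4 (where Qs = 0).
PS = ½(32 − 4)(112) = 1568.

Producer surplus = 1568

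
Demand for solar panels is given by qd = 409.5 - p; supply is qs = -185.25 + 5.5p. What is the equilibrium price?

p* = 91.5

Set qd = qs: 409.5 - p = -185.25 + 5.5p.
594.75 = 6.5p, so p* = 91.5.
q* = 409.5 − 1(91.5) = 318.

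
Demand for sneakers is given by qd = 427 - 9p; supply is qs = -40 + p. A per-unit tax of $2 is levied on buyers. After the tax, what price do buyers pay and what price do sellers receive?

Buyers pay $46.9, sellers receive $44.9

Pre-tax equilibrium: p* = 46.7, q* = 6.7.
Tax on buyers shifts demand to qd = 427 − 9(p + 2) = 409 - 9p.
409 - 9p = -40 + p gives seller price ps = 44.9; buyers pay pb = 44.9 + 2 = 46.9.
New quantity: q = 427 − 9(46.9) = 4.9.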